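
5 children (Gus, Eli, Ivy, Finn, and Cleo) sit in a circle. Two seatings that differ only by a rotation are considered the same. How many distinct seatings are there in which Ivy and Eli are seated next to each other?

Treat {Ivy, Eli} as one unit (2 internal orders) and seat the resulting 4 units around the table: (3)! circular arrangements.
So 2 × (3)! = 2 × 6 = 12.

12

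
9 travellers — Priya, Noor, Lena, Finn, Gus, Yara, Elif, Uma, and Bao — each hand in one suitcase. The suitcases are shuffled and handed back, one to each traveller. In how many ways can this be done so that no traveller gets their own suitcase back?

133496

Let Aᵢ be the assignments in which traveller i gets their own suitcase. We want the size of the complement of A₁∪…∪A_9.
By inclusion–exclusion this is Σ_{j=0}^{9} (−1)^j C(9,j)·(9−j)!.
Computing: 362880 − 362880 + 181440 − 60480 + 15120 − 3024 + 504 − 72 + 9 − 1 = 133496.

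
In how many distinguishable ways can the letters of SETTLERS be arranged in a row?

The 8 letters of SETTLERS have repeats: E appearing twice, S appearing twice, and T appearing twice.
Dividing 8! = 40320 by 2!·2!·2! = 8 for the repeated letters gives 5040.

5040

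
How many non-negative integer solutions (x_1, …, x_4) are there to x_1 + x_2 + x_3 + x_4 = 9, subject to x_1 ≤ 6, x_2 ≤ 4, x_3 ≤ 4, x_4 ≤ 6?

130

Ignoring the caps, the number of non-negative solutions to x_1+…+x_4 = 9 is C(12,3) = 220.
Subtract solutions that violate a single cap (substitute x_i' = x_i − (cap_i+1)): x_1 ≥ 7 gives C(5,3) = 10; x_2 ≥ 5 gives C(7,3) = 35; x_3 ≥ 5 gives C(7,3) = 35; x_4 ≥ 7 gives C(5,3) = 10. Together 90.
No two caps can be exceeded simultaneously, so the pair terms are all 0.
By inclusion–exclusion the count is 220 − 90 + 0 = 130.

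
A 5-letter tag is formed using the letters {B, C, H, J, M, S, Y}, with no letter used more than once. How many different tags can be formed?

2520

With no repetition, fill the 5 letters in order: 7 choices, then 6, down to 3.
7 × 6 × 5 × 4 × 3 = 2520.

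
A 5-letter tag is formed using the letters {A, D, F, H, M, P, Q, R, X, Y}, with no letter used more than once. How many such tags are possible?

30240

This is a permutation of 5 out of 10: P(10,5) = 10!/5!.
That product is 10 × 9 × 8 × 7 × 6 = 30240.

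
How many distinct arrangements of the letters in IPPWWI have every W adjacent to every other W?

Treat the 2 copies of W as a single block. The multiset to arrange is then {WW, I, I, P, P}, 5 items in all.
That gives (5)!/(2!·2!) = 30 arrangements.

30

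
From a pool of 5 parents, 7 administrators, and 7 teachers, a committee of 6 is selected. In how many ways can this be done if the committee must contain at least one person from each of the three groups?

Unrestricted: C(19,6) = 27132 ways to pick any 6 of the 19.
Selections missing a whole group: no parents → C(14,6) = 3003; no administrators → C(12,6) = 924; no teachers → C(12,6) = 924.
Add back selections omitting two groups (i.e. drawn from a single group): C(5,6) + C(7,6) + C(7,6) = 14.
By inclusion–exclusion: 27132 − 4851 + 14 = 22295.

22295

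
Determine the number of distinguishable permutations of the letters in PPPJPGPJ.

PPPJPGPJ has 8 letters with J appearing twice and P appearing 5 times.
The number of distinct arrangements is 8!/(5!·2!) = 40320/240 = 168.

168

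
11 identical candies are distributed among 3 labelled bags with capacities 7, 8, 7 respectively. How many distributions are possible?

Ignoring the caps, the number of non-negative solutions to x_1+…+x_3 = 11 is C(13,2) = 78.
Subtract solutions that violate a single cap (substitute x_i' = x_i − (cap_i+1)): x_1 ≥ 8 gives C(5,2) = 10; x_2 ≥ 9 gives C(4,2) = 6; x_3 ≥ 8 gives C(5,2) = 10. Together 26.
No two caps can be exceeded simultaneously, so the pair terms are all 0.
By inclusion–exclusion the count is 78 − 26 + 0 = 52.

52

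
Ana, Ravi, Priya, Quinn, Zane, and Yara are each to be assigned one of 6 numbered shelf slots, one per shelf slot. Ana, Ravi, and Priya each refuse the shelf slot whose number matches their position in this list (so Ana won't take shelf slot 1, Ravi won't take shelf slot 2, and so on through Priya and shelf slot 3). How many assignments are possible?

Let Aᵢ (for i ∈ {1, 2, 3}) be the placements that put person i in their forbidden shelf slot. Any j of these fix j positions, leaving (6−j)! ways to fill the rest, and there are C(3,j) ways to pick which j.
By inclusion–exclusion, the number of valid placements is Σ_{j=0}^{3} (−1)^j C(3,j)·(6−j)!.
Computing: 720 − 360 + 72 − 6 = 426.

426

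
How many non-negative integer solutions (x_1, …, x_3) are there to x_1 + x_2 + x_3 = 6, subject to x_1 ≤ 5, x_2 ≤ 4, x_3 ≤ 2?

14

Without the upper bounds there are C(8,2) = 28 ways to split 6 among 3 variables.
Subtract solutions that violate a single cap (substitute x_i' = x_i − (cap_i+1)): x_1 ≥ 6 gives C(2,2) = 1; x_2 ≥ 5 gives C(3,2) = 3; x_3 ≥ 3 gives C(5,2) = 10. Together 14.
No two caps can be exceeded simultaneously, so the pair terms are all 0.
By inclusion–exclusion the count is 28 − 14 + 0 = 14.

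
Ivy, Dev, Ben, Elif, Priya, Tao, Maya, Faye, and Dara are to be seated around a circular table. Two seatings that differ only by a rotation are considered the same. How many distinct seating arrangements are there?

40320

Around a circle, 9 distinct people have 9!/9 = (8)! = 40320 rotationally distinct seatings.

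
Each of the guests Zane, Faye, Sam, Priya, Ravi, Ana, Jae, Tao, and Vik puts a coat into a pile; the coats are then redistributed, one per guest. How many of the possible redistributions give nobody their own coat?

133496

Let Aᵢ be the assignments in which guest i gets their own coat. We want the size of the complement of A₁∪…∪A_9.
By inclusion–exclusion this is Σ_{j=0}^{9} (−1)^j C(9,j)·(9−j)!.
Computing: 362880 − 362880 + 181440 − 60480 + 15120 − 3024 + 504 − 72 + 9 − 1 = 133496.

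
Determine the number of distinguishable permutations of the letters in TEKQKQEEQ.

Letter multiplicities in TEKQKQEEQ: E×3, K×2, Q×3, T×1.
So there are 9! / (3!·3!·2!) = 5040 distinguishable arrangements.

5040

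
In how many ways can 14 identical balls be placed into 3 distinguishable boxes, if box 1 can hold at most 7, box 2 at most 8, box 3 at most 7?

Without the upper bounds there are C(16,2) = 120 ways to split 14 among 3 boxes.
Subtract solutions that violate a single cap (substitute x_i' = x_i − (cap_i+1)): x_1 ≥ 8 gives C(8,2) = 28; x_2 ≥ 9 gives C(7,2) = 21; x_3 ≥ 8 gives C(8,2) = 28. Together 77.
No two caps can be exceeded simultaneously, so the pair terms are all 0.
By inclusion–exclusion the count is 120 − 77 + 0 = 43.

43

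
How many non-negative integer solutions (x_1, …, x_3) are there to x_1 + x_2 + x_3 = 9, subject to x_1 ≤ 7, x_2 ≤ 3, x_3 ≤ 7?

28

Ignoring the caps, the number of non-negative solutions to x_1+…+x_3 = 9 is C(11,2) = 55.
Subtract solutions that violate a single cap (substitute x_i' = x_i − (cap_i+1)): x_1 ≥ 8 gives C(3,2) = 3; x_2 ≥ 4 gives C(7,2) = 21; x_3 ≥ 8 gives C(3,2) = 3. Together 27.
No two caps can be exceeded simultaneously, so the pair terms are all 0.
By inclusion–exclusion the count is 55 − 27 + 0 = 28.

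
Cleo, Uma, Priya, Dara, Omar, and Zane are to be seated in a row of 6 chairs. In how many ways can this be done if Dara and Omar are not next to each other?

480

There are 6! = 720 arrangements in all. If Dara and Omar are adjacent, merging them into one block gives 2·(5)! = 240 arrangements.
Complementary counting: 720 − 240 = 480.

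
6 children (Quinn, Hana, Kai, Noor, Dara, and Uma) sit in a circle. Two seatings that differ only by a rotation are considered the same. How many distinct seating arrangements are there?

120

Seat Quinn anywhere (absorbing the rotational symmetry), then permute the other 5: (5)! = 120.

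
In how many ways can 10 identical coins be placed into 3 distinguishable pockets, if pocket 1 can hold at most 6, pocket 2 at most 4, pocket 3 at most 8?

32

By stars and bars, unrestricted non-negative solutions to x_1+…+x_3 = 10 number C(10+2,2) = 66.
Subtract solutions that violate a single cap (substitute x_i' = x_i − (cap_i+1)): x_1 ≥ 7 gives C(5,2) = 10; x_2 ≥ 5 gives C(7,2) = 21; x_3 ≥ 9 gives C(3,2) = 3. Together 34.
No two caps can be exceeded simultaneously, so the pair terms are all 0.
By inclusion–exclusion the count is 66 − 34 + 0 = 32.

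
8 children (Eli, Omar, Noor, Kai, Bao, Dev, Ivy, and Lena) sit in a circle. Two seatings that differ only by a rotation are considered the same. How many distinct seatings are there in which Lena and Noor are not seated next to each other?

Without the restriction there are (7)! = 5040 seatings.
Seatings with Lena beside Noor: treat them as a block with 2 internal orders, giving 2 × (6)! = 1440.
Subtracting, 5040 − 1440 = 3600.

3600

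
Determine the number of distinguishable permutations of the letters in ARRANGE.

1260

ARRANGE has 7 letters with A appearing twice and R appearing twice.
The number of distinct arrangements is 7!/(2!·2!) = 5040/4 = 1260.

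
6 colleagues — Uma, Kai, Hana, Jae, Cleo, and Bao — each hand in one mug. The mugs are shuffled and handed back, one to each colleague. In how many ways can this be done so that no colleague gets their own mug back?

265

Count assignments avoiding every fixed point. For any j of the 6 colleagues fixed to their own mug, the other 6−j can be arranged in (6−j)! ways.
By inclusion–exclusion this is Σ_{j=0}^{6} (−1)^j C(6,j)·(6−j)!.
Computing: 720 − 720 + 360 − 120 + 30 − 6 + 1 = 265.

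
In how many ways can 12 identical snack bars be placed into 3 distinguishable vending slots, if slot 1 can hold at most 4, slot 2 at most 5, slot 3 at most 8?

20

Ignoring the caps, the number of non-negative solutions to x_1+…+x_3 = 12 is C(14,2) = 91.
Subtract solutions that violate a single cap (substitute x_i' = x_i − (cap_i+1)): x_1 ≥ 5 gives C(9,2) = 36; x_2 ≥ 6 gives C(8,2) = 28; x_3 ≥ 9 gives C(5,2) = 10. Together 74.
Add back pairs where two caps are both exceeded: 3 + 0 + 0 = 3.
By inclusion–exclusion the count is 91 − 74 + 3 = 20.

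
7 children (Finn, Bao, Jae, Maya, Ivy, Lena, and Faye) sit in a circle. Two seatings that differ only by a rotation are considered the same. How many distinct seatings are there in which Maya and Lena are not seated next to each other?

All circular seatings of 7 people number (6)! = 720.
Seatings with Maya beside Lena: treat them as a block with 2 internal orders, giving 2 × (5)! = 240.
Subtracting, 720 − 240 = 480.

480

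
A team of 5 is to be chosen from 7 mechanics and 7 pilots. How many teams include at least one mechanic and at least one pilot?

With no constraint there are C(14,5) = 2002 possible selections.
Subtract selections that omit an entire group: no mechanics → C(7,5) = 21; no pilots → C(7,5) = 21.
Both groups omitted at once is impossible, so 2002 − 42 = 1960.

1960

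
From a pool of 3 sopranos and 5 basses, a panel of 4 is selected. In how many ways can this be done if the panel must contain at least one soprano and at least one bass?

With no constraint there are C(8,4) = 70 possible selections.
Subtract selections that omit an entire group: no sopranos → C(5,4) = 5; no basses → C(3,4) = 0.
Both groups omitted at once is impossible, so 70 − 5 = 65.

65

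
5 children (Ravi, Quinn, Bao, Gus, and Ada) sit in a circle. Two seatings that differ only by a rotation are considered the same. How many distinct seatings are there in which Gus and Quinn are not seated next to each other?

12

All circular seatings of 5 people number (4)! = 24.
Seatings with Gus beside Quinn: treat them as a block with 2 internal orders, giving 2 × (3)! = 12.
Subtracting, 24 − 12 = 12.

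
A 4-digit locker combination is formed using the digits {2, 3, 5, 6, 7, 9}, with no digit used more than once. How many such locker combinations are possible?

360

With no repetition, fill the 4 digits in order: 6 choices, then 5, down to 3.
That product is 6 × 5 × 4 × 3 = 360.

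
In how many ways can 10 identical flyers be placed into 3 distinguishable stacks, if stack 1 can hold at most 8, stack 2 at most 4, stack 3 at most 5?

27

Without the upper bounds there are C(12,2) = 66 ways to split 10 among 3 stacks.
Subtract solutions that violate a single cap (substitute x_i' = x_i − (cap_i+1)): x_1 ≥ 9 gives C(3,2) = 3; x_2 ≥ 5 gives C(7,2) = 21; x_3 ≥ 6 gives C(6,2) = 15. Together 39.
No two caps can be exceeded simultaneously, so the pair terms are all 0.
By inclusion–exclusion the count is 66 − 39 + 0 = 27.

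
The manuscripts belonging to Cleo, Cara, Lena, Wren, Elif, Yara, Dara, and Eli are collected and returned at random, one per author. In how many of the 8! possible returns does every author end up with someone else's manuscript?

14833

Count assignments avoiding every fixed point. For any j of the 8 authors fixed to their own manuscript, the other 8−j can be arranged in (8−j)! ways.
By inclusion–exclusion this is Σ_{j=0}^{8} (−1)^j C(8,j)·(8−j)!.
Computing: 40320 − 40320 + 20160 − 6720 + 1680 − 336 + 56 − 8 + 1 = 14833.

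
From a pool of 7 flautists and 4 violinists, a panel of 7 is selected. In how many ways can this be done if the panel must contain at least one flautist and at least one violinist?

With no constraint there are C(11,7) = 330 possible selections.
Selections missing a whole group: no flautists → C(4,7) = 0; no violinists → C(7,7) = 1.
Both groups omitted at once is impossible, so 330 − 1 = 329.

329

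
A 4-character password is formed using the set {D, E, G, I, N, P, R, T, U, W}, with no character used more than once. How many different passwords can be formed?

With no repetition, fill the 4 characters in order: 10 choices, then 9, down to 7.
That product is 10 × 9 × 8 × 7 = 5040.

5040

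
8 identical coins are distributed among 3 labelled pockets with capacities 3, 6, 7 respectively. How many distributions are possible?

26

Ignoring the caps, the number of non-negative solutions to x_1+…+x_3 = 8 is C(10,2) = 45.
Subtract solutions that violate a single cap (substitute x_i' = x_i − (cap_i+1)): x_1 ≥ 4 gives C(6,2) = 15; x_2 ≥ 7 gives C(3,2) = 3; x_3 ≥ 8 gives C(2,2) = 1. Together 19.
No two caps can be exceeded simultaneously, so the pair terms are all 0.
By inclusion–exclusion the count is 45 − 19 + 0 = 26.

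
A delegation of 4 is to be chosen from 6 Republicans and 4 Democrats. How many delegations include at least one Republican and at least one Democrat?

194

Total 4-person selections from all 10: C(10,4) = 210.
Subtract selections that omit an entire group: no Republicans → C(4,4) = 1; no Democrats → C(6,4) = 15.
Both groups omitted at once is impossible, so 210 − 16 = 194.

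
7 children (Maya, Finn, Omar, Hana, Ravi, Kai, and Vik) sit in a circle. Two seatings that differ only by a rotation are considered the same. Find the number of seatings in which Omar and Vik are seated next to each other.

Glue Omar and Vik into a block (2 internal orders). Seating 6 units around a circle gives (5)! arrangements.
So 2 × (5)! = 2 × 120 = 240.

240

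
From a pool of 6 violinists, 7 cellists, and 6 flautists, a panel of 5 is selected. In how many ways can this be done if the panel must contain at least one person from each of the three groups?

Unrestricted: C(19,5) = 11628 ways to pick any 5 of the 19.
Subtract selections that omit an entire group: no violinists → C(13,5) = 1287; no cellists → C(12,5) = 792; no flautists → C(13,5) = 1287.
Add back selections omitting two groups (i.e. drawn from a single group): C(6,5) + C(7,5) + C(6,5) = 33.
By inclusion–exclusion: 11628 − 3366 + 33 = 8295.

8295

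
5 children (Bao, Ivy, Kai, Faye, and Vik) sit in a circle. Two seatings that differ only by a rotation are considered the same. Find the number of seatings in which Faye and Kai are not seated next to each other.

Without the restriction there are (4)! = 24 seatings.
Seatings with Faye beside Kai: treat them as a block with 2 internal orders, giving 2 × (3)! = 12.
Subtracting, 24 − 12 = 12.

12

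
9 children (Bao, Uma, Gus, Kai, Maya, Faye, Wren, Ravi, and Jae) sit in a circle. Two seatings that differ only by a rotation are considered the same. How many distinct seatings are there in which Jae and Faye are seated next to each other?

10080

Glue Jae and Faye into a block (2 internal orders). Seating 8 units around a circle gives (7)! arrangements.
So 2 × (7)! = 2 × 5040 = 10080.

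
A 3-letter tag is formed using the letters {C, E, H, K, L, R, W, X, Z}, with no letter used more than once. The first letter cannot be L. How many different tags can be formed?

448

The first letter has 9−1 = 8 choices (anything except L).
The remaining 2 letters are filled from the other 8 symbols without repetition: 8 × 7 = 56.
Total: 8 × 56 = 448.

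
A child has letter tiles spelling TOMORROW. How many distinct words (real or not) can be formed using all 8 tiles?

3360

TOMORROW has 8 letters with O appearing 3 times and R appearing twice.
The number of distinct arrangements is 8!/(3!·2!) = 40320/12 = 3360.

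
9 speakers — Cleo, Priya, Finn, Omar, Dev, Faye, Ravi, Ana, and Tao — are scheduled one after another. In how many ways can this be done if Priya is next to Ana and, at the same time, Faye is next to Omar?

Treat {Priya,Ana} as one block (2 orders) and {Faye,Omar} as another (2 orders).
That leaves 7 units to arrange: 2 × 2 × 7! = 4 × 5040 = 20160.

20160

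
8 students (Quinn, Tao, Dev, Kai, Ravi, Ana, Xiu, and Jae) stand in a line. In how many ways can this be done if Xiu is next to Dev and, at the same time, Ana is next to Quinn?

2880

Treat {Xiu,Dev} as one block (2 orders) and {Ana,Quinn} as another (2 orders).
That leaves 6 units to arrange: 2 × 2 × 6! = 4 × 720 = 2880.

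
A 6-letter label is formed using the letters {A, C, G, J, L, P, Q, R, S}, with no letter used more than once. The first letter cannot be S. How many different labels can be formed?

53760

The first letter has 9−1 = 8 choices (anything except S).
The remaining 5 letters are filled from the other 8 symbols without repetition: 8 × 7 × 6 × 5 × 4 = 6720.
Total: 8 × 6720 = 53760.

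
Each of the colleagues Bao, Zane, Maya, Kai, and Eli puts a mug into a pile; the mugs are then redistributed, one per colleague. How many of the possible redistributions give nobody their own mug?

44

This is the derangement count D_5: permutations of 5 items with no fixed point.
By inclusion–exclusion this is Σ_{j=0}^{5} (−1)^j C(5,j)·(5−j)!.
Computing: 120 − 120 + 60 − 20 + 5 − 1 = 44.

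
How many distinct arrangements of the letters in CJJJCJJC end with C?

21

With the last slot taken by C, it remains to arrange the other 7 letters (JJJCJJC).
Those 7 letters have C appearing twice and J appearing 5 times, giving (7)!/(5!·2!) = 21.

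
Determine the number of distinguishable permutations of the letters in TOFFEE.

180

Letter multiplicities in TOFFEE: E×2, F×2, O×1, T×1.
The number of distinct arrangements is 6!/(2!·2!) = 720/4 = 180.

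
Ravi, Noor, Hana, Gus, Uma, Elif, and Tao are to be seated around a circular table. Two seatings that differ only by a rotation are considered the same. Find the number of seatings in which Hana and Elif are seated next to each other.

240

Glue Hana and Elif into a block (2 internal orders). Seating 6 units around a circle gives (5)! arrangements.
So 2 × (5)! = 2 × 120 = 240.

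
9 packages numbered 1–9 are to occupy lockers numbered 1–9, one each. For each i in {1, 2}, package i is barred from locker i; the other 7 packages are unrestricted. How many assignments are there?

Let Aᵢ (for i ∈ {1, 2}) be the placements that put package i in its forbidden locker. Any j of these fix j positions, leaving (9−j)! ways to fill the rest, and there are C(2,j) ways to pick which j.
By inclusion–exclusion, the number of valid placements is Σ_{j=0}^{2} (−1)^j C(2,j)·(9−j)!.
Computing: 362880 − 80640 + 5040 = 287280.

287280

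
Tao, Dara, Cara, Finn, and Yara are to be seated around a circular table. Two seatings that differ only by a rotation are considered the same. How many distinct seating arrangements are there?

Around a circle, 5 distinct people have 5!/5 = (4)! = 24 rotationally distinct seatings.

24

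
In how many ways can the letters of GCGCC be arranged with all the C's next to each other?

Treat the 3 copies of C as a single block. The multiset to arrange is then {CCC, G, G}, 3 items in all.
That gives (3)!/(2!) = 3 arrangements.

3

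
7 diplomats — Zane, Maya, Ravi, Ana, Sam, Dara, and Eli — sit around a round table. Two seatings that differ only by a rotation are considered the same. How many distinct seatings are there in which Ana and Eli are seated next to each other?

Glue Ana and Eli into a block (2 internal orders). Seating 6 units around a circle gives (5)! arrangements.
So 2 × (5)! = 2 × 120 = 240.

240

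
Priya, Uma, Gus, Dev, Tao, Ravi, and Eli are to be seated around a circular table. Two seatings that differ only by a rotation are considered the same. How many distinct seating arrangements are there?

720

Fix one person's seat to break rotational symmetry; the remaining 6 people can be arranged in (6)! = 720 ways.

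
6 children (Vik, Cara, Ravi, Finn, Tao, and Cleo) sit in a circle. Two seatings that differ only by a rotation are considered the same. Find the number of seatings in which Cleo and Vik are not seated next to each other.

72

Without the restriction there are (5)! = 120 seatings.
Seatings with Cleo beside Vik: treat them as a block with 2 internal orders, giving 2 × (4)! = 48.
Subtracting, 120 − 48 = 72.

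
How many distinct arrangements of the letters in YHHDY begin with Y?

Fix Y in the first position and arrange the remaining 4 letters.
Those 4 letters have H appearing twice, giving (4)!/(2!) = 12.

12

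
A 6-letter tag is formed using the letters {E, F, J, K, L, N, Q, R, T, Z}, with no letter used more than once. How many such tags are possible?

151200

With no repetition, fill the 6 letters in order: 10 choices, then 9, down to 5.
10 × 9 × 8 × 7 × 6 × 5 = 151200.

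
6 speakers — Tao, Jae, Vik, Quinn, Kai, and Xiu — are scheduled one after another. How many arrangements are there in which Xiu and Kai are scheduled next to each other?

Glue Xiu and Kai into one block (2 internal orders), leaving 5 units to arrange in a row.
That gives 2 × 5! = 2 × 120 = 240.

240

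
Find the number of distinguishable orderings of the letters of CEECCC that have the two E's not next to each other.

There are 6!/(4!·2!) = 15 arrangements of CEECCC in total.
If the two E's are adjacent, glue them into one block, leaving 5 items to arrange: (5)!/(4!) = 5 ways.
Subtracting, 15 − 5 = 10 arrangements keep the E's apart.

10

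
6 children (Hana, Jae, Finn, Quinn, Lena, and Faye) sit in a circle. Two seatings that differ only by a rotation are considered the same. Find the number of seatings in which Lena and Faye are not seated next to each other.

72

Without the restriction there are (5)! = 120 seatings.
Seatings with Lena beside Faye: treat them as a block with 2 internal orders, giving 2 × (4)! = 48.
Subtracting, 120 − 48 = 72.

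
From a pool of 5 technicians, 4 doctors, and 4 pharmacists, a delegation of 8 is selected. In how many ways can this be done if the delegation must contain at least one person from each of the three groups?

Total 8-person selections from all 13: C(13,8) = 1287.
Subtract selections that omit an entire group: no technicians → C(8,8) = 1; no doctors → C(9,8) = 9; no pharmacists → C(9,8) = 9.
Add back selections omitting two groups (i.e. drawn from a single group): C(5,8) + C(4,8) + C(4,8) = 0.
By inclusion–exclusion: 1287 − 19 + 0 = 1268.

1268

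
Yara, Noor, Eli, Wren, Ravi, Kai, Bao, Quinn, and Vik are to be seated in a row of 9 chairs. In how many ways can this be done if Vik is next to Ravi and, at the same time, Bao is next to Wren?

20160

Treat {Vik,Ravi} as one block (2 orders) and {Bao,Wren} as another (2 orders).
That leaves 7 units to arrange: 2 × 2 × 7! = 4 × 5040 = 20160.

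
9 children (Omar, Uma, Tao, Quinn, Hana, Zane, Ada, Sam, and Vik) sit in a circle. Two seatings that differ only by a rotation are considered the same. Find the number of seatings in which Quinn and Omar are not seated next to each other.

30240

All circular seatings of 9 people number (8)! = 40320.
Those with Quinn next to Omar: fuse the pair into one unit and seat 8 units around a circle — 2·(7)! = 10080.
Subtracting, 40320 − 10080 = 30240.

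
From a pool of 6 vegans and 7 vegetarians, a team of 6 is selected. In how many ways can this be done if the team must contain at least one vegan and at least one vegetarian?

Unrestricted: C(13,6) = 1716 ways to pick any 6 of the 13.
Selections missing a whole group: no vegans → C(7,6) = 7; no vegetarians → C(6,6) = 1.
Both groups omitted at once is impossible, so 1716 − 8 = 1708.

1708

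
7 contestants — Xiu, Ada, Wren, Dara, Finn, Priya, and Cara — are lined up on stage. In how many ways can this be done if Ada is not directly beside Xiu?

There are 7! = 5040 arrangements in all. If Ada and Xiu are adjacent, merging them into one block gives 2·(6)! = 1440 arrangements.
So 5040 − 1440 = 3600 arrangements keep them apart.

3600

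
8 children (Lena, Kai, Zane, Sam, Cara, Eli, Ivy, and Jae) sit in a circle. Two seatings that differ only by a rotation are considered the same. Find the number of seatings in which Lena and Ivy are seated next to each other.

Glue Lena and Ivy into a block (2 internal orders). Seating 7 units around a circle gives (6)! arrangements.
So 2 × (6)! = 2 × 720 = 1440.

1440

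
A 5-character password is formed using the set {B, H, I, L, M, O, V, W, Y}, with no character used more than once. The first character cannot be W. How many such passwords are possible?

13440

The first character has 9−1 = 8 choices (anything except W).
The remaining 4 characters are filled from the other 8 symbols without repetition: 8 × 7 × 6 × 5 = 1680.
Total: 8 × 1680 = 13440.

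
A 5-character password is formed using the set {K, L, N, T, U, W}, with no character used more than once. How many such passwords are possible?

With no repetition, fill the 5 characters in order: 6 choices, then 5, down to 2.
6 × 5 × 4 × 3 × 2 = 720.

720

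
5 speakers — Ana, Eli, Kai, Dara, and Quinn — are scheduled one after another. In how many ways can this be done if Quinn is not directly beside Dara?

72

Of the 5! = 120 arrangements, those with Quinn and Dara adjacent number 2 × 4! = 48 (treat the pair as a block with 2 internal orders).
Complementary counting: 120 − 48 = 72.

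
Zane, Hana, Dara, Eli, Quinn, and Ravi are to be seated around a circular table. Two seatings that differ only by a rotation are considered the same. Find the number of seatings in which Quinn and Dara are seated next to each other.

Glue Quinn and Dara into a block (2 internal orders). Seating 5 units around a circle gives (4)! arrangements.
So 2 × (4)! = 2 × 24 = 48.

48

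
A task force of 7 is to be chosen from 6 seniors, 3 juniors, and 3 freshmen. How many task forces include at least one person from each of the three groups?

720

Unrestricted: C(12,7) = 792 ways to pick any 7 of the 12.
Subtract selections that omit an entire group: no seniors → C(6,7) = 0; no juniors → C(9,7) = 36; no freshmen → C(9,7) = 36.
Add back selections omitting two groups (i.e. drawn from a single group): C(6,7) + C(3,7) + C(3,7) = 0.
By inclusion–exclusion: 792 − 72 + 0 = 720.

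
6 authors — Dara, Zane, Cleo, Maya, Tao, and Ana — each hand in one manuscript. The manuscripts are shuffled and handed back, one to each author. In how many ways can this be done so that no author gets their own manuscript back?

265

This is the derangement count D_6: permutations of 6 items with no fixed point.
By inclusion–exclusion this is Σ_{j=0}^{6} (−1)^j C(6,j)·(6−j)!.
Computing: 720 − 720 + 360 − 120 + 30 − 6 + 1 = 265.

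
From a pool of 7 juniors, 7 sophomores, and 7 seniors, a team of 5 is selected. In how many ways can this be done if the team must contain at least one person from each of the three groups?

14406

Total 5-person selections from all 21: C(21,5) = 20349.
Subtract selections that omit an entire group: no juniors → C(14,5) = 2002; no sophomores → C(14,5) = 2002; no seniors → C(14,5) = 2002.
Add back selections omitting two groups (i.e. drawn from a single group): C(7,5) + C(7,5) + C(7,5) = 63.
By inclusion–exclusion: 20349 − 6006 + 63 = 14406.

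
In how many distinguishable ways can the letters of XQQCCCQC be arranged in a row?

280

XQQCCCQC has 8 letters with C appearing 4 times and Q appearing 3 times.
The number of distinct arrangements is 8!/(4!·3!) = 40320/144 = 280.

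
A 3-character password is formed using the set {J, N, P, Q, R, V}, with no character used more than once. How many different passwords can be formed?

120

This is a permutation of 3 out of 6: P(6,3) = 6!/3!.
6 × 5 × 4 = 120.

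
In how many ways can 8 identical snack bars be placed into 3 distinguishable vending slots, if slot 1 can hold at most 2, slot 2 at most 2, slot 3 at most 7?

8

By stars and bars, unrestricted non-negative solutions to x_1+…+x_3 = 8 number C(8+2,2) = 45.
Subtract solutions that violate a single cap (substitute x_i' = x_i − (cap_i+1)): x_1 ≥ 3 gives C(7,2) = 21; x_2 ≥ 3 gives C(7,2) = 21; x_3 ≥ 8 gives C(2,2) = 1. Together 43.
Add back pairs where two caps are both exceeded: 6 + 0 + 0 = 6.
By inclusion–exclusion the count is 45 − 43 + 6 = 8.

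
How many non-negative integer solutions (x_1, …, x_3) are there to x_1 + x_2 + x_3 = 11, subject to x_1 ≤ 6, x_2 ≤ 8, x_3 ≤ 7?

Ignoring the caps, the number of non-negative solutions to x_1+…+x_3 = 11 is C(13,2) = 78.
Subtract solutions that violate a single cap (substitute x_i' = x_i − (cap_i+1)): x_1 ≥ 7 gives C(6,2) = 15; x_2 ≥ 9 gives C(4,2) = 6; x_3 ≥ 8 gives C(5,2) = 10. Together 31.
No two caps can be exceeded simultaneously, so the pair terms are all 0.
By inclusion–exclusion the count is 78 − 31 + 0 = 47.

47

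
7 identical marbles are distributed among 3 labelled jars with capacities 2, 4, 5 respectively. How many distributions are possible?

By stars and bars, unrestricted non-negative solutions to x_1+…+x_3 = 7 number C(7+2,2) = 36.
Subtract solutions that violate a single cap (substitute x_i' = x_i − (cap_i+1)): x_1 ≥ 3 gives C(6,2) = 15; x_2 ≥ 5 gives C(4,2) = 6; x_3 ≥ 6 gives C(3,2) = 3. Together 24.
No two caps can be exceeded simultaneously, so the pair terms are all 0.
By inclusion–exclusion the count is 36 − 24 + 0 = 12.

12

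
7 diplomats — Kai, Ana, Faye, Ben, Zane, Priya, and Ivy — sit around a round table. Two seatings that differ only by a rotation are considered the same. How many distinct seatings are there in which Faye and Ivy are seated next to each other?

240

Treat {Faye, Ivy} as one unit (2 internal orders) and seat the resulting 6 units around the table: (5)! circular arrangements.
So 2 × (5)! = 2 × 120 = 240.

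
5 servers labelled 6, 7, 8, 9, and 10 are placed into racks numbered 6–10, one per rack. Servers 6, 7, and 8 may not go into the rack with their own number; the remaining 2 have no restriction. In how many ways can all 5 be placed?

64

Let Aᵢ (for i ∈ {6, 7, 8}) be the placements that put server i in its forbidden rack. Any j of these fix j positions, leaving (5−j)! ways to fill the rest, and there are C(3,j) ways to pick which j.
By inclusion–exclusion, the number of valid placements is Σ_{j=0}^{3} (−1)^j C(3,j)·(5−j)!.
Computing: 120 − 72 + 18 − 2 = 64.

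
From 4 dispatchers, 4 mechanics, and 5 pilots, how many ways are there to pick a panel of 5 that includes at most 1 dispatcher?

Split by how many dispatchers are chosen (0 through 1).
Sum: C(4,0)·C(9,5) + C(4,1)·C(9,4) = 126 + 504 = 630.

630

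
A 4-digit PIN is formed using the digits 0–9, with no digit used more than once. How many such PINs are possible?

Choose and order 4 of the 10 symbols: the first digit has 10 options, the next 9, then 8, 7.
10 × 9 × 8 × 7 = 5040.

5040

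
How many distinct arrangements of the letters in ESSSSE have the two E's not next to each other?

10

There are 6!/(4!·2!) = 15 arrangements of ESSSSE in total.
Arrangements with the E's together: treat EE as one letter, giving (5)!/(4!) = 5.
Subtracting, 15 − 5 = 10 arrangements keep the E's apart.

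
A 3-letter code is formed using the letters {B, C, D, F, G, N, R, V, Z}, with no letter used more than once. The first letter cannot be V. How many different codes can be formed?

The first letter has 9−1 = 8 choices (anything except V).
The remaining 2 letters are filled from the other 8 symbols without repetition: 8 × 7 = 56.
Total: 8 × 56 = 448.

448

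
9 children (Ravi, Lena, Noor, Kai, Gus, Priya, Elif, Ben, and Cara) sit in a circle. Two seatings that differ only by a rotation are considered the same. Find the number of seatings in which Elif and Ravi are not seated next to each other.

30240

Without the restriction there are (8)! = 40320 seatings.
Those with Elif next to Ravi: fuse the pair into one unit and seat 8 units around a circle — 2·(7)! = 10080.
Subtracting, 40320 − 10080 = 30240.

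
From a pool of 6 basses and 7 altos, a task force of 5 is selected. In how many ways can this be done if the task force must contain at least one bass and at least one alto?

1260

With no constraint there are C(13,5) = 1287 possible selections.
Subtract selections that omit an entire group: no basses → C(7,5) = 21; no altos → C(6,5) = 6.
Both groups omitted at once is impossible, so 1287 − 27 = 1260.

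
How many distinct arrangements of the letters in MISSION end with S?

360

Fix S in the last position and arrange the remaining 6 letters.
Those 6 letters have I appearing twice, giving (6)!/(2!) = 360.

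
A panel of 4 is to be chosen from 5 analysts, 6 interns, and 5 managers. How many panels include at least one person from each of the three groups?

975

Total 4-person selections from all 16: C(16,4) = 1820.
Selections missing a whole group: no analysts → C(11,4) = 330; no interns → C(10,4) = 210; no managers → C(11,4) = 330.
Add back selections omitting two groups (i.e. drawn from a single group): C(5,4) + C(6,4) + C(5,4) = 25.
By inclusion–exclusion: 1820 − 870 + 25 = 975.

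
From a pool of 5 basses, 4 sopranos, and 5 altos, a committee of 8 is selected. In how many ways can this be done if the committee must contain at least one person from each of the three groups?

Unrestricted: C(14,8) = 3003 ways to pick any 8 of the 14.
Subtract selections that omit an entire group: no basses → C(9,8) = 9; no sopranos → C(10,8) = 45; no altos → C(9,8) = 9.
Add back selections omitting two groups (i.e. drawn from a single group): C(5,8) + C(4,8) + C(5,8) = 0.
By inclusion–exclusion: 3003 − 63 + 0 = 2940.

2940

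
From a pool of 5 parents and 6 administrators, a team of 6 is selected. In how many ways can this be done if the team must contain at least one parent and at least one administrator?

With no constraint there are C(11,6) = 462 possible selections.
Subtract selections that omit an entire group: no parents → C(6,6) = 1; no administrators → C(5,6) = 0.
Both groups omitted at once is impossible, so 462 − 1 = 461.

461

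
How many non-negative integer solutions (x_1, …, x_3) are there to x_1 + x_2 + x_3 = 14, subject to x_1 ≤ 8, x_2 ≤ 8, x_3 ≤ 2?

Ignoring the caps, the number of non-negative solutions to x_1+…+x_3 = 14 is C(16,2) = 120.
Subtract solutions that violate a single cap (substitute x_i' = x_i − (cap_i+1)): x_1 ≥ 9 gives C(7,2) = 21; x_2 ≥ 9 gives C(7,2) = 21; x_3 ≥ 3 gives C(13,2) = 78. Together 120.
Add back pairs where two caps are both exceeded: 0 + 6 + 6 = 12.
By inclusion–exclusion the count is 120 − 120 + 12 = 12.

12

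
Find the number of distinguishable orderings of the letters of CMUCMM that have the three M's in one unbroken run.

Treat the 3 copies of M as a single block. The multiset to arrange is then {MMM, C, C, U}, 4 items in all.
That gives (4)!/(2!) = 12 arrangements.

12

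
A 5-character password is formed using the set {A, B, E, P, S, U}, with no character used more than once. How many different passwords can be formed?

720

This is a permutation of 5 out of 6: P(6,5) = 6!/1!.
6 × 5 × 4 × 3 × 2 = 720.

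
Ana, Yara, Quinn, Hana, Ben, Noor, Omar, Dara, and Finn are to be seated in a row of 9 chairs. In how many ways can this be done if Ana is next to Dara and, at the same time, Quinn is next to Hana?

20160

Treat {Ana,Dara} as one block (2 orders) and {Quinn,Hana} as another (2 orders).
That leaves 7 units to arrange: 2 × 2 × 7! = 4 × 5040 = 20160.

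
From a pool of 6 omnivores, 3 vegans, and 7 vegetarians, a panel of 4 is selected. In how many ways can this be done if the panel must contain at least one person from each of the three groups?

Total 4-person selections from all 16: C(16,4) = 1820.
Subtract selections that omit an entire group: no omnivores → C(10,4) = 210; no vegans → C(13,4) = 715; no vegetarians → C(9,4) = 126.
Add back selections omitting two groups (i.e. drawn from a single group): C(6,4) + C(3,4) + C(7,4) = 50.
By inclusion–exclusion: 1820 − 1051 + 50 = 819.

819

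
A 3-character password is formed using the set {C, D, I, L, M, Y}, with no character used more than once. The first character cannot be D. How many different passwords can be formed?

100

The first character has 6−1 = 5 choices (anything except D).
The remaining 2 characters are filled from the other 5 symbols without repetition: 5 × 4 = 20.
Total: 5 × 20 = 100.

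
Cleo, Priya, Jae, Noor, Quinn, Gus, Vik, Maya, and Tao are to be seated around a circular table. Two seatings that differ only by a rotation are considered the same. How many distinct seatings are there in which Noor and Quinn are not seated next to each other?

30240

Without the restriction there are (8)! = 40320 seatings.
Seatings with Noor beside Quinn: treat them as a block with 2 internal orders, giving 2 × (7)! = 10080.
Subtracting, 40320 − 10080 = 30240.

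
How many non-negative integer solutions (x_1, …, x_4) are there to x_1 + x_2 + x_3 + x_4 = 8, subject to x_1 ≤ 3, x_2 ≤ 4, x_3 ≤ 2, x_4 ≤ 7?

Ignoring the caps, the number of non-negative solutions to x_1+…+x_4 = 8 is C(11,3) = 165.
Subtract solutions that violate a single cap (substitute x_i' = x_i − (cap_i+1)): x_1 ≥ 4 gives C(7,3) = 35; x_2 ≥ 5 gives C(6,3) = 20; x_3 ≥ 3 gives C(8,3) = 56; x_4 ≥ 8 gives C(3,3) = 1. Together 112.
Add back pairs where two caps are both exceeded: 0 + 4 + 0 + 1 + 0 + 0 = 5.
By inclusion–exclusion the count is 165 − 112 + 5 = 58.

58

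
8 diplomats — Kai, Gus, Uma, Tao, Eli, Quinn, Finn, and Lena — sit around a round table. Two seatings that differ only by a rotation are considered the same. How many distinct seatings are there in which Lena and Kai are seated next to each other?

1440

Treat {Lena, Kai} as one unit (2 internal orders) and seat the resulting 7 units around the table: (6)! circular arrangements.
So 2 × (6)! = 2 × 720 = 1440.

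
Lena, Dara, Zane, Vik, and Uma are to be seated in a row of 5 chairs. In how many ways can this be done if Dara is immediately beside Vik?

Place the 3 others and the Dara-Vik pair as 4 objects in a line; the pair has 2 internal arrangements.
That gives 2 × 4! = 2 × 24 = 48.

48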